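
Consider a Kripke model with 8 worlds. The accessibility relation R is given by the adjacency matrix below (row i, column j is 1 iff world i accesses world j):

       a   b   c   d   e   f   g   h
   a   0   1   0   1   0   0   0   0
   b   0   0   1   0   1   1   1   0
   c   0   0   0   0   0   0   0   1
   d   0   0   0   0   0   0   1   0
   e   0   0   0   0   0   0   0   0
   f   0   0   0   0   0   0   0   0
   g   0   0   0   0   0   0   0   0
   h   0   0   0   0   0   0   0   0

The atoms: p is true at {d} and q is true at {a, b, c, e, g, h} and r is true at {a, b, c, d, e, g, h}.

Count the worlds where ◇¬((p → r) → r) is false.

7

a: successors {b, d}; ¬((p → r) → r) there: b:F, d:F. ✗
b: successors {c, e, f, g}; ¬((p → r) → r) there: c:F, e:F, f:T, g:F. ✓
c: successors {h}; ¬((p → r) → r) there: h:F. ✗
d: successors {g}; ¬((p → r) → r) there: g:F. ✗
e: no successors, so ◇¬((p → r) → r) fails. ✗
f: no successors, so ◇¬((p → r) → r) fails. ✗
g: no successors, so ◇¬((p → r) → r) fails. ✗
h: no successors, so ◇¬((p → r) → r) fails. ✗
Satisfying worlds: {b}.
So ◇¬((p → r) → r) fails at the other 7 worlds.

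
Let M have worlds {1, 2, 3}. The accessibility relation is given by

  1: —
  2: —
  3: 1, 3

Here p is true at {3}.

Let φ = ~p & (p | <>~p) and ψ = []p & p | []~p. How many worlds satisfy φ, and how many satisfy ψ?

0 and 2

For ~p & (p | <>~p):
1: ~p is T, p | <>~p is F. ✗
2: ~p is T, p | <>~p is F. ✗
3: ~p is F, p | <>~p is T. ✗
— 0 worlds.
For []p & p | []~p:
1: []p & p is F, []~p is T. ✓
2: []p & p is F, []~p is T. ✓
3: []p & p is F, []~p is F. ✗
— 2 worlds.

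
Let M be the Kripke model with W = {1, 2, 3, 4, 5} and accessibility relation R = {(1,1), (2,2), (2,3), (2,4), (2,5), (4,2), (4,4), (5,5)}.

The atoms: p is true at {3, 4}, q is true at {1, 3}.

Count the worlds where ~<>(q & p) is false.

1: <>(q & p) is F. ✓
2: <>(q & p) is T. ✗
3: <>(q & p) is F. ✓
4: <>(q & p) is F. ✓
5: <>(q & p) is F. ✓
Satisfying worlds: {1, 3, 4, 5}.
So ~<>(q & p) fails at the other 1 world.

1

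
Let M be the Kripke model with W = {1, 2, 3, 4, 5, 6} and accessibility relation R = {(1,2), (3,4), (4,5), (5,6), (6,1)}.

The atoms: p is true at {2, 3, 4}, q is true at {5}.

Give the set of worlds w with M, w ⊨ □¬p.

{2, 4, 5, 6}

1: successors {2}; ¬p there: 2:F. ✗
2: no successors, so □¬p holds vacuously. ✓
3: successors {4}; ¬p there: 4:F. ✗
4: successors {5}; ¬p there: 5:T. ✓
5: successors {6}; ¬p there: 6:T. ✓
6: successors {1}; ¬p there: 1:T. ✓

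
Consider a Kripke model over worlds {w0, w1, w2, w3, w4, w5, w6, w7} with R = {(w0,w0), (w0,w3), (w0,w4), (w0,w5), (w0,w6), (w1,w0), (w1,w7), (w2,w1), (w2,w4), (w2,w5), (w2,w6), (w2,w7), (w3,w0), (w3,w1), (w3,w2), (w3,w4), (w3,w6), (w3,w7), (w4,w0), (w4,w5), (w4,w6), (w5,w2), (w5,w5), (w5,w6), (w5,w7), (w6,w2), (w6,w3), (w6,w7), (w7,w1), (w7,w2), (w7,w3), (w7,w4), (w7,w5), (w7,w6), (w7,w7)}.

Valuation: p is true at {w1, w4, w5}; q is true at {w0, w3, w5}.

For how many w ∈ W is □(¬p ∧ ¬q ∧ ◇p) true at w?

w0: successors {w0, w3, w4, w5, w6}; ¬p ∧ ¬q ∧ ◇p there: w0:F, w3:F, w4:F, w5:F, w6:F. ✗
w1: successors {w0, w7}; ¬p ∧ ¬q ∧ ◇p there: w0:F, w7:T. ✗
w2: successors {w1, w4, w5, w6, w7}; ¬p ∧ ¬q ∧ ◇p there: w1:F, w4:F, w5:F, w6:F, w7:T. ✗
w3: successors {w0, w1, w2, w4, w6, w7}; ¬p ∧ ¬q ∧ ◇p there: w0:F, w1:F, w2:T, w4:F, w6:F, w7:T. ✗
w4: successors {w0, w5, w6}; ¬p ∧ ¬q ∧ ◇p there: w0:F, w5:F, w6:F. ✗
w5: successors {w2, w5, w6, w7}; ¬p ∧ ¬q ∧ ◇p there: w2:T, w5:F, w6:F, w7:T. ✗
w6: successors {w2, w3, w7}; ¬p ∧ ¬q ∧ ◇p there: w2:T, w3:F, w7:T. ✗
w7: successors {w1, w2, w3, w4, w5, w6, w7}; ¬p ∧ ¬q ∧ ◇p there: w1:F, w2:T, w3:F, w4:F, w5:F, w6:F, w7:T. ✗
Satisfying worlds: ∅.

0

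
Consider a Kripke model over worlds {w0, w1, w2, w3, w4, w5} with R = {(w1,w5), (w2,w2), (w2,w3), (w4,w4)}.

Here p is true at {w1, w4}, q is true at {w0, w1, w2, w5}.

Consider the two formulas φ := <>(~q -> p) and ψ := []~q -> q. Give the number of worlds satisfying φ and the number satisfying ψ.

3 and 4

For <>(~q -> p):
w0: no successors, so <>(~q -> p) fails. ✗
w1: successors {w5}; ~q -> p there: w5:T. ✓
w2: successors {w2, w3}; ~q -> p there: w2:T, w3:F. ✓
w3: no successors, so <>(~q -> p) fails. ✗
w4: successors {w4}; ~q -> p there: w4:T. ✓
w5: no successors, so <>(~q -> p) fails. ✗
— 3 worlds.
For []~q -> q:
w0: []~q is T, q is T. ✓
w1: []~q is F, q is T. ✓
w2: []~q is F, q is T. ✓
w3: []~q is T, q is F. ✗
w4: []~q is T, q is F. ✗
w5: []~q is T, q is T. ✓
— 4 worlds.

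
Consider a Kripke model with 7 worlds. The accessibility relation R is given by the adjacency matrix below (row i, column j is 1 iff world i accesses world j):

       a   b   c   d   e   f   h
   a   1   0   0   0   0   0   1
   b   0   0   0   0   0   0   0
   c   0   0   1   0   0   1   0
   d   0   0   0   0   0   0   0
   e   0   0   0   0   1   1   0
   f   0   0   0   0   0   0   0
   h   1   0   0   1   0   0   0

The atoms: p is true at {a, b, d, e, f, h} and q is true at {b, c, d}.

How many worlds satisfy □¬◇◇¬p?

a: successors {a, h}; ¬◇◇¬p there: a:T, h:T. ✓
b: no successors, so □¬◇◇¬p holds vacuously. ✓
c: successors {c, f}; ¬◇◇¬p there: c:F, f:T. ✗
d: no successors, so □¬◇◇¬p holds vacuously. ✓
e: successors {e, f}; ¬◇◇¬p there: e:T, f:T. ✓
f: no successors, so □¬◇◇¬p holds vacuously. ✓
h: successors {a, d}; ¬◇◇¬p there: a:T, d:T. ✓
Satisfying worlds: {a, b, d, e, f, h}.

6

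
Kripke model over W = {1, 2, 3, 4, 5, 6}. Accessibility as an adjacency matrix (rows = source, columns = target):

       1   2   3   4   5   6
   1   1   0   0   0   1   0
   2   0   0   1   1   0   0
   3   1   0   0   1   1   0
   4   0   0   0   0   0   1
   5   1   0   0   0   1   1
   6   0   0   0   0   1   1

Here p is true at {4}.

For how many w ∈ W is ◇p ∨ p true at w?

3

1: ◇p is F, p is F. ✗
2: ◇p is T, p is F. ✓
3: ◇p is T, p is F. ✓
4: ◇p is F, p is T. ✓
5: ◇p is F, p is F. ✗
6: ◇p is F, p is F. ✗
Satisfying worlds: {2, 3, 4}.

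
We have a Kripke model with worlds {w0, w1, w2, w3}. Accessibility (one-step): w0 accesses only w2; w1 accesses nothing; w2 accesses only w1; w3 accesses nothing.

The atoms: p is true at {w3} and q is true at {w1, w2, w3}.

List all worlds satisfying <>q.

{w0, w2}

w0: successors {w2}; q there: w2:T. ✓
w1: no successors, so <>q fails. ✗
w2: successors {w1}; q there: w1:T. ✓
w3: no successors, so <>q fails. ✗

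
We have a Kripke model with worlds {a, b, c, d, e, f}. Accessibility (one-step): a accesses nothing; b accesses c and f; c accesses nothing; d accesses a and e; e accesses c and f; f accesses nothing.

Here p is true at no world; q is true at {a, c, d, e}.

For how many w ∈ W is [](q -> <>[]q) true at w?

3

a: no successors, so [](q -> <>[]q) holds vacuously. ✓
b: successors {c, f}; q -> <>[]q there: c:F, f:T. ✗
c: no successors, so [](q -> <>[]q) holds vacuously. ✓
d: successors {a, e}; q -> <>[]q there: a:F, e:T. ✗
e: successors {c, f}; q -> <>[]q there: c:F, f:T. ✗
f: no successors, so [](q -> <>[]q) holds vacuously. ✓
Satisfying worlds: {a, c, f}.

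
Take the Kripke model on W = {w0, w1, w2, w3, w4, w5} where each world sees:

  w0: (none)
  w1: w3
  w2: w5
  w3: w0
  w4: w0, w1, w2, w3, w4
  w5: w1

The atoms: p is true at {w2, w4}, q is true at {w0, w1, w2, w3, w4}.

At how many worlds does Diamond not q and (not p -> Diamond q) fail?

5

w0: Diamond not q is F, not p -> Diamond q is F. ✗
w1: Diamond not q is F, not p -> Diamond q is T. ✗
w2: Diamond not q is T, not p -> Diamond q is T. ✓
w3: Diamond not q is F, not p -> Diamond q is T. ✗
w4: Diamond not q is F, not p -> Diamond q is T. ✗
w5: Diamond not q is F, not p -> Diamond q is T. ✗
Satisfying worlds: {w2}.
So Diamond not q and (not p -> Diamond q) fails at the other 5 worlds.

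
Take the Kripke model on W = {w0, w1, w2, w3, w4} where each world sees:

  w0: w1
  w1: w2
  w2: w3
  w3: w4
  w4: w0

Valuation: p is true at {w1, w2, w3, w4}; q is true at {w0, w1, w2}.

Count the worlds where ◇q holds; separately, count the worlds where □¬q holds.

For ◇q:
w0: successors {w1}; q there: w1:T. ✓
w1: successors {w2}; q there: w2:T. ✓
w2: successors {w3}; q there: w3:F. ✗
w3: successors {w4}; q there: w4:F. ✗
w4: successors {w0}; q there: w0:T. ✓
— 3 worlds.
For □¬q:
w0: successors {w1}; ¬q there: w1:F. ✗
w1: successors {w2}; ¬q there: w2:F. ✗
w2: successors {w3}; ¬q there: w3:T. ✓
w3: successors {w4}; ¬q there: w4:T. ✓
w4: successors {w0}; ¬q there: w0:F. ✗
— 2 worlds.

3 and 2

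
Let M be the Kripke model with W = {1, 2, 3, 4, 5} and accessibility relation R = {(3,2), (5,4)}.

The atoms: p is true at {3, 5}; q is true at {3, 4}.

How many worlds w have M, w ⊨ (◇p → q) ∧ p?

1: ◇p → q is T, p is F. ✗
2: ◇p → q is T, p is F. ✗
3: ◇p → q is T, p is T. ✓
4: ◇p → q is T, p is F. ✗
5: ◇p → q is T, p is T. ✓
Satisfying worlds: {3, 5}.

2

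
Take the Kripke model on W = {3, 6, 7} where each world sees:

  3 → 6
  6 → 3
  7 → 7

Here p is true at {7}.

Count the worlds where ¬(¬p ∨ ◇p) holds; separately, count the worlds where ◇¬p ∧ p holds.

0 and 0

For ¬(¬p ∨ ◇p):
3: ¬p ∨ ◇p is T. ✗
6: ¬p ∨ ◇p is T. ✗
7: ¬p ∨ ◇p is T. ✗
— 0 worlds.
For ◇¬p ∧ p:
3: ◇¬p is T, p is F. ✗
6: ◇¬p is T, p is F. ✗
7: ◇¬p is F, p is T. ✗
— 0 worlds.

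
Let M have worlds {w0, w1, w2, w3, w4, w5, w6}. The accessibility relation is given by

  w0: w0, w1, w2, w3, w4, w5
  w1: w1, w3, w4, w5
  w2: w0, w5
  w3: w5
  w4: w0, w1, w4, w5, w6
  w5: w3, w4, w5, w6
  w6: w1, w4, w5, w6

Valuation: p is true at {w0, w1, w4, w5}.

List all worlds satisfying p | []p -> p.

w0: p | []p is T, p is T. ✓
w1: p | []p is T, p is T. ✓
w2: p | []p is T, p is F. ✗
w3: p | []p is T, p is F. ✗
w4: p | []p is T, p is T. ✓
w5: p | []p is T, p is T. ✓
w6: p | []p is F, p is F. ✓

{w0, w1, w4, w5, w6}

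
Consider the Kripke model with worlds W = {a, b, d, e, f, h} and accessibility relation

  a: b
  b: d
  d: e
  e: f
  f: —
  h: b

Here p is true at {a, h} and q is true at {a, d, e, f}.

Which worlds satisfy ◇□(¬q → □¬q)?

{a, b, d, e, h}

a: successors {b}; □(¬q → □¬q) there: b:T. ✓
b: successors {d}; □(¬q → □¬q) there: d:T. ✓
d: successors {e}; □(¬q → □¬q) there: e:T. ✓
e: successors {f}; □(¬q → □¬q) there: f:T. ✓
f: no successors, so ◇□(¬q → □¬q) fails. ✗
h: successors {b}; □(¬q → □¬q) there: b:T. ✓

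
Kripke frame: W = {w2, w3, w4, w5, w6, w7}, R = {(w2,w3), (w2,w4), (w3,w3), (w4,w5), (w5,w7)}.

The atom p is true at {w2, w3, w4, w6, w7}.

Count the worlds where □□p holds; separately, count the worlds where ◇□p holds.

For □□p:
w2: successors {w3, w4}; □p there: w3:T, w4:F. ✗
w3: successors {w3}; □p there: w3:T. ✓
w4: successors {w5}; □p there: w5:T. ✓
w5: successors {w7}; □p there: w7:T. ✓
w6: no successors, so □□p holds vacuously. ✓
w7: no successors, so □□p holds vacuously. ✓
— 5 worlds.
For ◇□p:
w2: successors {w3, w4}; □p there: w3:T, w4:F. ✓
w3: successors {w3}; □p there: w3:T. ✓
w4: successors {w5}; □p there: w5:T. ✓
w5: successors {w7}; □p there: w7:T. ✓
w6: no successors, so ◇□p fails. ✗
w7: no successors, so ◇□p fails. ✗
— 4 worlds.

5 and 4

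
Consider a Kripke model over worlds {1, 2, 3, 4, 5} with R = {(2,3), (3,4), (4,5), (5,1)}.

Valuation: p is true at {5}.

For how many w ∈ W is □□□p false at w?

1

1: no successors, so □□□p holds vacuously. ✓
2: successors {3}; □□p there: 3:T. ✓
3: successors {4}; □□p there: 4:F. ✗
4: successors {5}; □□p there: 5:T. ✓
5: successors {1}; □□p there: 1:T. ✓
Satisfying worlds: {1, 2, 4, 5}.
So □□□p fails at the other 1 world.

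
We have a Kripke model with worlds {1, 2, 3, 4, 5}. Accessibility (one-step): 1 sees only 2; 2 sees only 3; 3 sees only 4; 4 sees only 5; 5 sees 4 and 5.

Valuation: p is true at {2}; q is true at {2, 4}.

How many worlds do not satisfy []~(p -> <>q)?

1: successors {2}; ~(p -> <>q) there: 2:T. ✓
2: successors {3}; ~(p -> <>q) there: 3:F. ✗
3: successors {4}; ~(p -> <>q) there: 4:F. ✗
4: successors {5}; ~(p -> <>q) there: 5:F. ✗
5: successors {4, 5}; ~(p -> <>q) there: 4:F, 5:F. ✗
Satisfying worlds: {1}.
So []~(p -> <>q) fails at the other 4 worlds.

4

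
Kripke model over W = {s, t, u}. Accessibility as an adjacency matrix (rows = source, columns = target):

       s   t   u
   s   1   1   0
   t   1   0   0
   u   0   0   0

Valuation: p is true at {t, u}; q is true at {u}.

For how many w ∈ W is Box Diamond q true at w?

1

s: successors {s, t}; Diamond q there: s:F, t:F. ✗
t: successors {s}; Diamond q there: s:F. ✗
u: no successors, so Box Diamond q holds vacuously. ✓
Satisfying worlds: {u}.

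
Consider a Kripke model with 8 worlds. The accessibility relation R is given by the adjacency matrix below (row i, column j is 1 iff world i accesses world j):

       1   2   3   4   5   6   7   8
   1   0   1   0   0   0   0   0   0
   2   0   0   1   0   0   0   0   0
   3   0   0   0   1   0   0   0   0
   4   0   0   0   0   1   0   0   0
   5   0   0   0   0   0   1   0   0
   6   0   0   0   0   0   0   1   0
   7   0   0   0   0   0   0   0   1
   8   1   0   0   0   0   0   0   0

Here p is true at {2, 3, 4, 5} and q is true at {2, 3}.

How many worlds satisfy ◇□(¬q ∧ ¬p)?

4

1: successors {2}; □(¬q ∧ ¬p) there: 2:F. ✗
2: successors {3}; □(¬q ∧ ¬p) there: 3:F. ✗
3: successors {4}; □(¬q ∧ ¬p) there: 4:F. ✗
4: successors {5}; □(¬q ∧ ¬p) there: 5:T. ✓
5: successors {6}; □(¬q ∧ ¬p) there: 6:T. ✓
6: successors {7}; □(¬q ∧ ¬p) there: 7:T. ✓
7: successors {8}; □(¬q ∧ ¬p) there: 8:T. ✓
8: successors {1}; □(¬q ∧ ¬p) there: 1:F. ✗
Satisfying worlds: {4, 5, 6, 7}.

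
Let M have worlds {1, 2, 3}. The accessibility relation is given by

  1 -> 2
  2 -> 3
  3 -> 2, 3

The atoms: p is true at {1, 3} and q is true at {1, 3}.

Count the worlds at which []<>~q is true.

1

1: successors {2}; <>~q there: 2:F. ✗
2: successors {3}; <>~q there: 3:T. ✓
3: successors {2, 3}; <>~q there: 2:F, 3:T. ✗
Satisfying worlds: {2}.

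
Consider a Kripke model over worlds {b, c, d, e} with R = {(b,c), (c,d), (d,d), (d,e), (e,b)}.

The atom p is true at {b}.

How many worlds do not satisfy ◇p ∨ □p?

b: ◇p is F, □p is F. ✗
c: ◇p is F, □p is F. ✗
d: ◇p is F, □p is F. ✗
e: ◇p is T, □p is T. ✓
Satisfying worlds: {e}.
So ◇p ∨ □p fails at the other 3 worlds.

3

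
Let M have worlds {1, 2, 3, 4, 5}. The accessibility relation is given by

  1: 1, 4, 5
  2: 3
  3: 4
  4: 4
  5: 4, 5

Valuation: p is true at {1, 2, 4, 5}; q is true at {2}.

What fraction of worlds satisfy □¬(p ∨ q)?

1/5

1: successors {1, 4, 5}; ¬(p ∨ q) there: 1:F, 4:F, 5:F. ✗
2: successors {3}; ¬(p ∨ q) there: 3:T. ✓
3: successors {4}; ¬(p ∨ q) there: 4:F. ✗
4: successors {4}; ¬(p ∨ q) there: 4:F. ✗
5: successors {4, 5}; ¬(p ∨ q) there: 4:F, 5:F. ✗
That's 1 of 5 worlds, so 1/5.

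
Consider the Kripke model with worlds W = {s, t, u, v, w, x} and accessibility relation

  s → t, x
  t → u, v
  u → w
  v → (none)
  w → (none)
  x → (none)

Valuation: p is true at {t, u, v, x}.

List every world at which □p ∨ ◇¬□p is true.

{s, t, v, w, x}

s: □p is T, ◇¬□p is F. ✓
t: □p is T, ◇¬□p is T. ✓
u: □p is F, ◇¬□p is F. ✗
v: □p is T, ◇¬□p is F. ✓
w: □p is T, ◇¬□p is F. ✓
x: □p is T, ◇¬□p is F. ✓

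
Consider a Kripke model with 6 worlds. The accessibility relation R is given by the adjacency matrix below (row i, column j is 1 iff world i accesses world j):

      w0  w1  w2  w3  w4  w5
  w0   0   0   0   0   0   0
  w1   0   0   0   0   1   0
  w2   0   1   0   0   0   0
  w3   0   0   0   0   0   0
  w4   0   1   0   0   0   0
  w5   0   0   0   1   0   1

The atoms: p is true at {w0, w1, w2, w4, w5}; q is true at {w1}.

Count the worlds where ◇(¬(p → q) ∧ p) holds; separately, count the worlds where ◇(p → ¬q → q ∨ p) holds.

For ◇(¬(p → q) ∧ p):
w0: no successors, so ◇(¬(p → q) ∧ p) fails. ✗
w1: successors {w4}; ¬(p → q) ∧ p there: w4:T. ✓
w2: successors {w1}; ¬(p → q) ∧ p there: w1:F. ✗
w3: no successors, so ◇(¬(p → q) ∧ p) fails. ✗
w4: successors {w1}; ¬(p → q) ∧ p there: w1:F. ✗
w5: successors {w3, w5}; ¬(p → q) ∧ p there: w3:F, w5:T. ✓
— 2 worlds.
For ◇(p → ¬q → q ∨ p):
w0: no successors, so ◇(p → ¬q → q ∨ p) fails. ✗
w1: successors {w4}; p → ¬q → q ∨ p there: w4:T. ✓
w2: successors {w1}; p → ¬q → q ∨ p there: w1:T. ✓
w3: no successors, so ◇(p → ¬q → q ∨ p) fails. ✗
w4: successors {w1}; p → ¬q → q ∨ p there: w1:T. ✓
w5: successors {w3, w5}; p → ¬q → q ∨ p there: w3:T, w5:T. ✓
— 4 worlds.

2 and 4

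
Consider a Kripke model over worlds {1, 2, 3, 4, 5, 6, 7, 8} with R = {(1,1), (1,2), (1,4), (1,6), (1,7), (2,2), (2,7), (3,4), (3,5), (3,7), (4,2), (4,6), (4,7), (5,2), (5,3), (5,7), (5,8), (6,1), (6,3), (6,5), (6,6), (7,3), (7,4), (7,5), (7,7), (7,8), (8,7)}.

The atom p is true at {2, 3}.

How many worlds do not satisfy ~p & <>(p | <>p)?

1: ~p is T, <>(p | <>p) is T. ✓
2: ~p is F, <>(p | <>p) is T. ✗
3: ~p is F, <>(p | <>p) is T. ✗
4: ~p is T, <>(p | <>p) is T. ✓
5: ~p is T, <>(p | <>p) is T. ✓
6: ~p is T, <>(p | <>p) is T. ✓
7: ~p is T, <>(p | <>p) is T. ✓
8: ~p is T, <>(p | <>p) is T. ✓
Satisfying worlds: {1, 4, 5, 6, 7, 8}.
So ~p & <>(p | <>p) fails at the other 2 worlds.

2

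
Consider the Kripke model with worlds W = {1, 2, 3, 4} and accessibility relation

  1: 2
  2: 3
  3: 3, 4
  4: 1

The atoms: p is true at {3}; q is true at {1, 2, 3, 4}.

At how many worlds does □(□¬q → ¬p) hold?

4

1: successors {2}; □¬q → ¬p there: 2:T. ✓
2: successors {3}; □¬q → ¬p there: 3:T. ✓
3: successors {3, 4}; □¬q → ¬p there: 3:T, 4:T. ✓
4: successors {1}; □¬q → ¬p there: 1:T. ✓
Satisfying worlds: {1, 2, 3, 4}.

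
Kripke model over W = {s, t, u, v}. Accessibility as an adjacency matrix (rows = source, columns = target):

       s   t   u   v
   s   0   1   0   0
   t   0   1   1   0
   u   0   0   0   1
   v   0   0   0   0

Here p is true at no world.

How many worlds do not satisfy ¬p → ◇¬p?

1

s: ¬p is T, ◇¬p is T. ✓
t: ¬p is T, ◇¬p is T. ✓
u: ¬p is T, ◇¬p is T. ✓
v: ¬p is T, ◇¬p is F. ✗
Satisfying worlds: {s, t, u}.
So ¬p → ◇¬p fails at the other 1 world.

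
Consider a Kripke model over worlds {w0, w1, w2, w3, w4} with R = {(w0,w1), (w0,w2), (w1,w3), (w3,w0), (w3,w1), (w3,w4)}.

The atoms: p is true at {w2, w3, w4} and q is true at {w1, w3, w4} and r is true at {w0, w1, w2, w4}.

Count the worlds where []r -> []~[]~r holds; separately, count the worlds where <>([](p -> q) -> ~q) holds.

For []r -> []~[]~r:
w0: []r is T, []~[]~r is F. ✗
w1: []r is F, []~[]~r is T. ✓
w2: []r is T, []~[]~r is T. ✓
w3: []r is T, []~[]~r is F. ✗
w4: []r is T, []~[]~r is T. ✓
— 3 worlds.
For <>([](p -> q) -> ~q):
w0: successors {w1, w2}; [](p -> q) -> ~q there: w1:F, w2:T. ✓
w1: successors {w3}; [](p -> q) -> ~q there: w3:F. ✗
w2: no successors, so <>([](p -> q) -> ~q) fails. ✗
w3: successors {w0, w1, w4}; [](p -> q) -> ~q there: w0:T, w1:F, w4:F. ✓
w4: no successors, so <>([](p -> q) -> ~q) fails. ✗
— 2 worlds.

3 and 2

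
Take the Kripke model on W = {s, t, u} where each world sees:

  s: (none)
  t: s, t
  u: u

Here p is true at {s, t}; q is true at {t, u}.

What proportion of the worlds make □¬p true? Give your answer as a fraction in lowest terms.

2/3

s: no successors, so □¬p holds vacuously. ✓
t: successors {s, t}; ¬p there: s:F, t:F. ✗
u: successors {u}; ¬p there: u:T. ✓
That's 2 of 3 worlds, so 2/3.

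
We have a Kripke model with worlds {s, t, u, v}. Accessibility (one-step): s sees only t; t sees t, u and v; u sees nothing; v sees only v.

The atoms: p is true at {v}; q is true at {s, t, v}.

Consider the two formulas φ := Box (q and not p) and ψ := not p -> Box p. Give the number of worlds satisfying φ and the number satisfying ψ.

For Box (q and not p):
s: successors {t}; q and not p there: t:T. ✓
t: successors {t, u, v}; q and not p there: t:T, u:F, v:F. ✗
u: no successors, so Box (q and not p) holds vacuously. ✓
v: successors {v}; q and not p there: v:F. ✗
— 2 worlds.
For not p -> Box p:
s: not p is T, Box p is F. ✗
t: not p is T, Box p is F. ✗
u: not p is T, Box p is T. ✓
v: not p is F, Box p is T. ✓
— 2 worlds.

2 and 2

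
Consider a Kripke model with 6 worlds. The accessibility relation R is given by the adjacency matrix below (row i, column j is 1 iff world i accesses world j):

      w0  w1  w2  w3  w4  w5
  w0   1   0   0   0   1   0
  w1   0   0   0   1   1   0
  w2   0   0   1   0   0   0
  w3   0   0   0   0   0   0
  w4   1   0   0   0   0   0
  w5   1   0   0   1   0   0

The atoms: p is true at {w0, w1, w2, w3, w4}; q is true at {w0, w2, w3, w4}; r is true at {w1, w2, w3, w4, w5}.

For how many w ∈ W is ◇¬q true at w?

0

w0: successors {w0, w4}; ¬q there: w0:F, w4:F. ✗
w1: successors {w3, w4}; ¬q there: w3:F, w4:F. ✗
w2: successors {w2}; ¬q there: w2:F. ✗
w3: no successors, so ◇¬q fails. ✗
w4: successors {w0}; ¬q there: w0:F. ✗
w5: successors {w0, w3}; ¬q there: w0:F, w3:F. ✗
Satisfying worlds: ∅.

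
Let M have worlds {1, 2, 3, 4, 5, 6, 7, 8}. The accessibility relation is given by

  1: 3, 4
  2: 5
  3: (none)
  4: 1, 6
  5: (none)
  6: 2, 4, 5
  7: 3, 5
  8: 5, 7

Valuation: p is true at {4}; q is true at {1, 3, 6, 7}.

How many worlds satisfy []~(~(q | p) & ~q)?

4

1: successors {3, 4}; ~(~(q | p) & ~q) there: 3:T, 4:T. ✓
2: successors {5}; ~(~(q | p) & ~q) there: 5:F. ✗
3: no successors, so []~(~(q | p) & ~q) holds vacuously. ✓
4: successors {1, 6}; ~(~(q | p) & ~q) there: 1:T, 6:T. ✓
5: no successors, so []~(~(q | p) & ~q) holds vacuously. ✓
6: successors {2, 4, 5}; ~(~(q | p) & ~q) there: 2:F, 4:T, 5:F. ✗
7: successors {3, 5}; ~(~(q | p) & ~q) there: 3:T, 5:F. ✗
8: successors {5, 7}; ~(~(q | p) & ~q) there: 5:F, 7:T. ✗
Satisfying worlds: {1, 3, 4, 5}.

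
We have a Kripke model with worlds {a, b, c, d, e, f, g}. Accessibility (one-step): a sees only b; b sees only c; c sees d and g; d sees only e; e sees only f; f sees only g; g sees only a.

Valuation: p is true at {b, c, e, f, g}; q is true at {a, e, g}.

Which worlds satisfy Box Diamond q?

{b, c, e, f}

a: successors {b}; Diamond q there: b:F. ✗
b: successors {c}; Diamond q there: c:T. ✓
c: successors {d, g}; Diamond q there: d:T, g:T. ✓
d: successors {e}; Diamond q there: e:F. ✗
e: successors {f}; Diamond q there: f:T. ✓
f: successors {g}; Diamond q there: g:T. ✓
g: successors {a}; Diamond q there: a:F. ✗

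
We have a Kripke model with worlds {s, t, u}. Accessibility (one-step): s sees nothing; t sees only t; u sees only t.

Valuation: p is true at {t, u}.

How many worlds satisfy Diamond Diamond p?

s: no successors, so Diamond Diamond p fails. ✗
t: successors {t}; Diamond p there: t:T. ✓
u: successors {t}; Diamond p there: t:T. ✓
Satisfying worlds: {t, u}.

2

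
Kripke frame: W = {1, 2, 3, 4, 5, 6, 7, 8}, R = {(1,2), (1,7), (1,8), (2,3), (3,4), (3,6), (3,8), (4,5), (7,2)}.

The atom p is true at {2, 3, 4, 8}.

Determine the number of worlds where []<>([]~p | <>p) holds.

5

1: successors {2, 7, 8}; <>([]~p | <>p) there: 2:T, 7:T, 8:F. ✗
2: successors {3}; <>([]~p | <>p) there: 3:T. ✓
3: successors {4, 6, 8}; <>([]~p | <>p) there: 4:T, 6:F, 8:F. ✗
4: successors {5}; <>([]~p | <>p) there: 5:F. ✗
5: no successors, so []<>([]~p | <>p) holds vacuously. ✓
6: no successors, so []<>([]~p | <>p) holds vacuously. ✓
7: successors {2}; <>([]~p | <>p) there: 2:T. ✓
8: no successors, so []<>([]~p | <>p) holds vacuously. ✓
Satisfying worlds: {2, 5, 6, 7, 8}.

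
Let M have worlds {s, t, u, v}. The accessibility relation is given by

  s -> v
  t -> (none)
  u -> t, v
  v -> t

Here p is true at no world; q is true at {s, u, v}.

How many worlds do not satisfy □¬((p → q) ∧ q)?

2

s: successors {v}; ¬((p → q) ∧ q) there: v:F. ✗
t: no successors, so □¬((p → q) ∧ q) holds vacuously. ✓
u: successors {t, v}; ¬((p → q) ∧ q) there: t:T, v:F. ✗
v: successors {t}; ¬((p → q) ∧ q) there: t:T. ✓
Satisfying worlds: {t, v}.
So □¬((p → q) ∧ q) fails at the other 2 worlds.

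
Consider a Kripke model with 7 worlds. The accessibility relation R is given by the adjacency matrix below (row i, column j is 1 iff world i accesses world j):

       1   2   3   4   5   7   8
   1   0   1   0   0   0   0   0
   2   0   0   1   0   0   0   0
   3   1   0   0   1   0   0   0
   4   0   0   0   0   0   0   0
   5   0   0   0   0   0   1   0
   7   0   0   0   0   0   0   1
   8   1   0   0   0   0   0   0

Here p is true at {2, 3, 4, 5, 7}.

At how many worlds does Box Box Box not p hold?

2

1: successors {2}; Box Box not p there: 2:F. ✗
2: successors {3}; Box Box not p there: 3:F. ✗
3: successors {1, 4}; Box Box not p there: 1:F, 4:T. ✗
4: no successors, so Box Box Box not p holds vacuously. ✓
5: successors {7}; Box Box not p there: 7:T. ✓
7: successors {8}; Box Box not p there: 8:F. ✗
8: successors {1}; Box Box not p there: 1:F. ✗
Satisfying worlds: {4, 5}.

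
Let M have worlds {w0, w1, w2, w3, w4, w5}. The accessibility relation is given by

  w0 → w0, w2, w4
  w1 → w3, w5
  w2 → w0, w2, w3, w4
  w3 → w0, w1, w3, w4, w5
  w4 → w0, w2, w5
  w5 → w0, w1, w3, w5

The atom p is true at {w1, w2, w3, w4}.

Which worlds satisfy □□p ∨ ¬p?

{w0, w5}

w0: □□p is F, ¬p is T. ✓
w1: □□p is F, ¬p is F. ✗
w2: □□p is F, ¬p is F. ✗
w3: □□p is F, ¬p is F. ✗
w4: □□p is F, ¬p is F. ✗
w5: □□p is F, ¬p is T. ✓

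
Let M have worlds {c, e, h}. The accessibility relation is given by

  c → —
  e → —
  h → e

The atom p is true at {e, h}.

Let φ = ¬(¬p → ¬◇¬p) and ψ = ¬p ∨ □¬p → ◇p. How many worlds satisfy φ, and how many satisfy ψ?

0 and 1

For ¬(¬p → ¬◇¬p):
c: ¬p → ¬◇¬p is T. ✗
e: ¬p → ¬◇¬p is T. ✗
h: ¬p → ¬◇¬p is T. ✗
— 0 worlds.
For ¬p ∨ □¬p → ◇p:
c: ¬p ∨ □¬p is T, ◇p is F. ✗
e: ¬p ∨ □¬p is T, ◇p is F. ✗
h: ¬p ∨ □¬p is F, ◇p is T. ✓
— 1 world.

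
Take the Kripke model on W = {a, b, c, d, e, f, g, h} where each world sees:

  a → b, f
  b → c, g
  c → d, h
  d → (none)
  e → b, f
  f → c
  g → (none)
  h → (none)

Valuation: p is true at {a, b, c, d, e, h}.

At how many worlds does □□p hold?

6

a: successors {b, f}; □p there: b:F, f:T. ✗
b: successors {c, g}; □p there: c:T, g:T. ✓
c: successors {d, h}; □p there: d:T, h:T. ✓
d: no successors, so □□p holds vacuously. ✓
e: successors {b, f}; □p there: b:F, f:T. ✗
f: successors {c}; □p there: c:T. ✓
g: no successors, so □□p holds vacuously. ✓
h: no successors, so □□p holds vacuously. ✓
Satisfying worlds: {b, c, d, f, g, h}.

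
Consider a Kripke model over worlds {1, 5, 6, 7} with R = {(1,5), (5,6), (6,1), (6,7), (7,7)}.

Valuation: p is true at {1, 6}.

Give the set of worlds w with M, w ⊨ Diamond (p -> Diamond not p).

1: successors {5}; p -> Diamond not p there: 5:T. ✓
5: successors {6}; p -> Diamond not p there: 6:T. ✓
6: successors {1, 7}; p -> Diamond not p there: 1:T, 7:T. ✓
7: successors {7}; p -> Diamond not p there: 7:T. ✓

{1, 5, 6, 7}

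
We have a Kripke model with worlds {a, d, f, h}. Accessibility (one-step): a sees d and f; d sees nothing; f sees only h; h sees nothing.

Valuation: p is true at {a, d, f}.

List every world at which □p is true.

a: successors {d, f}; p there: d:T, f:T. ✓
d: no successors, so □p holds vacuously. ✓
f: successors {h}; p there: h:F. ✗
h: no successors, so □p holds vacuously. ✓

{a, d, h}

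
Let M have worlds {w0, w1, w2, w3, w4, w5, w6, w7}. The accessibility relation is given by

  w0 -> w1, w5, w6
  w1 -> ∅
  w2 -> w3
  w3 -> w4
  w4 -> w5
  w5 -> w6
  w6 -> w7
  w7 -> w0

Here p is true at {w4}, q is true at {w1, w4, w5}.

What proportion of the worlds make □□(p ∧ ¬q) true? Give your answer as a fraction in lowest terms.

w0: successors {w1, w5, w6}; □(p ∧ ¬q) there: w1:T, w5:F, w6:F. ✗
w1: no successors, so □□(p ∧ ¬q) holds vacuously. ✓
w2: successors {w3}; □(p ∧ ¬q) there: w3:F. ✗
w3: successors {w4}; □(p ∧ ¬q) there: w4:F. ✗
w4: successors {w5}; □(p ∧ ¬q) there: w5:F. ✗
w5: successors {w6}; □(p ∧ ¬q) there: w6:F. ✗
w6: successors {w7}; □(p ∧ ¬q) there: w7:F. ✗
w7: successors {w0}; □(p ∧ ¬q) there: w0:F. ✗
That's 1 of 8 worlds, so 1/8.

1/8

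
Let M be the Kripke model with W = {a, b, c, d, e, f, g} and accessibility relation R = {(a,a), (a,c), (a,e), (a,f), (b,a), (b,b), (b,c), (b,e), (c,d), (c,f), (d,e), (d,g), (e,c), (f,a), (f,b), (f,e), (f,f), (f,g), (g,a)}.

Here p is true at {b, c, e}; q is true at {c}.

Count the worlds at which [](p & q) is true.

1

a: successors {a, c, e, f}; p & q there: a:F, c:T, e:F, f:F. ✗
b: successors {a, b, c, e}; p & q there: a:F, b:F, c:T, e:F. ✗
c: successors {d, f}; p & q there: d:F, f:F. ✗
d: successors {e, g}; p & q there: e:F, g:F. ✗
e: successors {c}; p & q there: c:T. ✓
f: successors {a, b, e, f, g}; p & q there: a:F, b:F, e:F, f:F, g:F. ✗
g: successors {a}; p & q there: a:F. ✗
Satisfying worlds: {e}.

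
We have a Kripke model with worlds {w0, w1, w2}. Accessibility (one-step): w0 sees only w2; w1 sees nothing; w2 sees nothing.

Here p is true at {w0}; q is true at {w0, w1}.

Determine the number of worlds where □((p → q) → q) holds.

2

w0: successors {w2}; (p → q) → q there: w2:F. ✗
w1: no successors, so □((p → q) → q) holds vacuously. ✓
w2: no successors, so □((p → q) → q) holds vacuously. ✓
Satisfying worlds: {w1, w2}.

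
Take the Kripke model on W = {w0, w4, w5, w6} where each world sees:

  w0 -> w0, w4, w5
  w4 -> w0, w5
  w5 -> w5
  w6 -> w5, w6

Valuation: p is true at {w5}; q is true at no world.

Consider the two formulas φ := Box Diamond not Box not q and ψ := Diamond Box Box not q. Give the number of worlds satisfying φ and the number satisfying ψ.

For Box Diamond not Box not q:
w0: successors {w0, w4, w5}; Diamond not Box not q there: w0:F, w4:F, w5:F. ✗
w4: successors {w0, w5}; Diamond not Box not q there: w0:F, w5:F. ✗
w5: successors {w5}; Diamond not Box not q there: w5:F. ✗
w6: successors {w5, w6}; Diamond not Box not q there: w5:F, w6:F. ✗
— 0 worlds.
For Diamond Box Box not q:
w0: successors {w0, w4, w5}; Box Box not q there: w0:T, w4:T, w5:T. ✓
w4: successors {w0, w5}; Box Box not q there: w0:T, w5:T. ✓
w5: successors {w5}; Box Box not q there: w5:T. ✓
w6: successors {w5, w6}; Box Box not q there: w5:T, w6:T. ✓
— 4 worlds.

0 and 4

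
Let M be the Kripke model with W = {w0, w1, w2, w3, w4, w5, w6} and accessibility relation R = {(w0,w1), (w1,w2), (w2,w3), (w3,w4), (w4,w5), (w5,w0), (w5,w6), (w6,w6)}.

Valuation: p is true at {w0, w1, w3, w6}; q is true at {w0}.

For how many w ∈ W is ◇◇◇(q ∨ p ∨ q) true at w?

5

w0: successors {w1}; ◇◇(q ∨ p ∨ q) there: w1:T. ✓
w1: successors {w2}; ◇◇(q ∨ p ∨ q) there: w2:F. ✗
w2: successors {w3}; ◇◇(q ∨ p ∨ q) there: w3:F. ✗
w3: successors {w4}; ◇◇(q ∨ p ∨ q) there: w4:T. ✓
w4: successors {w5}; ◇◇(q ∨ p ∨ q) there: w5:T. ✓
w5: successors {w0, w6}; ◇◇(q ∨ p ∨ q) there: w0:F, w6:T. ✓
w6: successors {w6}; ◇◇(q ∨ p ∨ q) there: w6:T. ✓
Satisfying worlds: {w0, w3, w4, w5, w6}.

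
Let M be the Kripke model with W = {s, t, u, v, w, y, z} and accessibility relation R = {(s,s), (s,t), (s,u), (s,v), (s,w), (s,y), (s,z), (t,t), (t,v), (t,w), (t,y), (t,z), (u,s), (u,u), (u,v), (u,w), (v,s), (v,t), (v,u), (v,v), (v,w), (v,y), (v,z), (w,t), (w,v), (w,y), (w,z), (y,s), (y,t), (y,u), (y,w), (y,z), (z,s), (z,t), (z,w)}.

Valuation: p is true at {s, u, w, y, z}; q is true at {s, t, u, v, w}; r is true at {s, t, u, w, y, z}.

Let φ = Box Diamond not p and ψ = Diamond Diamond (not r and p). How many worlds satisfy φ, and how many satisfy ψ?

7 and 0

For Box Diamond not p:
s: successors {s, t, u, v, w, y, z}; Diamond not p there: s:T, t:T, u:T, v:T, w:T, y:T, z:T. ✓
t: successors {t, v, w, y, z}; Diamond not p there: t:T, v:T, w:T, y:T, z:T. ✓
u: successors {s, u, v, w}; Diamond not p there: s:T, u:T, v:T, w:T. ✓
v: successors {s, t, u, v, w, y, z}; Diamond not p there: s:T, t:T, u:T, v:T, w:T, y:T, z:T. ✓
w: successors {t, v, y, z}; Diamond not p there: t:T, v:T, y:T, z:T. ✓
y: successors {s, t, u, w, z}; Diamond not p there: s:T, t:T, u:T, w:T, z:T. ✓
z: successors {s, t, w}; Diamond not p there: s:T, t:T, w:T. ✓
— 7 worlds.
For Diamond Diamond (not r and p):
s: successors {s, t, u, v, w, y, z}; Diamond (not r and p) there: s:F, t:F, u:F, v:F, w:F, y:F, z:F. ✗
t: successors {t, v, w, y, z}; Diamond (not r and p) there: t:F, v:F, w:F, y:F, z:F. ✗
u: successors {s, u, v, w}; Diamond (not r and p) there: s:F, u:F, v:F, w:F. ✗
v: successors {s, t, u, v, w, y, z}; Diamond (not r and p) there: s:F, t:F, u:F, v:F, w:F, y:F, z:F. ✗
w: successors {t, v, y, z}; Diamond (not r and p) there: t:F, v:F, y:F, z:F. ✗
y: successors {s, t, u, w, z}; Diamond (not r and p) there: s:F, t:F, u:F, w:F, z:F. ✗
z: successors {s, t, w}; Diamond (not r and p) there: s:F, t:F, w:F. ✗
— 0 worlds.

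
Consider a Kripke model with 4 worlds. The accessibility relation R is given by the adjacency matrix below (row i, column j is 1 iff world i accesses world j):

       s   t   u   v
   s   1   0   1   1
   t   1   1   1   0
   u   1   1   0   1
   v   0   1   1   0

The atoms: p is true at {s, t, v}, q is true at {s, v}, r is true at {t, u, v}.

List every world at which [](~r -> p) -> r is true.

{t, u, v}

s: [](~r -> p) is T, r is F. ✗
t: [](~r -> p) is T, r is T. ✓
u: [](~r -> p) is T, r is T. ✓
v: [](~r -> p) is T, r is T. ✓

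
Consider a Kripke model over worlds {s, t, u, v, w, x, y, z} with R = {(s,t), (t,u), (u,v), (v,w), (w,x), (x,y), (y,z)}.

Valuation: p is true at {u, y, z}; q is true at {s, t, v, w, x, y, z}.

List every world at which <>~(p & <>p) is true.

{s, t, u, v, w, y}

s: successors {t}; ~(p & <>p) there: t:T. ✓
t: successors {u}; ~(p & <>p) there: u:T. ✓
u: successors {v}; ~(p & <>p) there: v:T. ✓
v: successors {w}; ~(p & <>p) there: w:T. ✓
w: successors {x}; ~(p & <>p) there: x:T. ✓
x: successors {y}; ~(p & <>p) there: y:F. ✗
y: successors {z}; ~(p & <>p) there: z:T. ✓
z: no successors, so <>~(p & <>p) fails. ✗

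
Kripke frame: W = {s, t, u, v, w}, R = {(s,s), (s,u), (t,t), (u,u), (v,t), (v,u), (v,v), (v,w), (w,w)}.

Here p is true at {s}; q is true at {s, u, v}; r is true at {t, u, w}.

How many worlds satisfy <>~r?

s: successors {s, u}; ~r there: s:T, u:F. ✓
t: successors {t}; ~r there: t:F. ✗
u: successors {u}; ~r there: u:F. ✗
v: successors {t, u, v, w}; ~r there: t:F, u:F, v:T, w:F. ✓
w: successors {w}; ~r there: w:F. ✗
Satisfying worlds: {s, v}.

2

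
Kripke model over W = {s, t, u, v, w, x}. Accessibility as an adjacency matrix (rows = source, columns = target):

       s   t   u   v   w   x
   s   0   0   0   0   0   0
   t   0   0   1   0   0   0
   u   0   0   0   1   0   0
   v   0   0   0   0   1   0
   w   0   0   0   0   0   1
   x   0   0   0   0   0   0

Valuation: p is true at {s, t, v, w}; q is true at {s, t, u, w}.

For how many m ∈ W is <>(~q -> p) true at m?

s: no successors, so <>(~q -> p) fails. ✗
t: successors {u}; ~q -> p there: u:T. ✓
u: successors {v}; ~q -> p there: v:T. ✓
v: successors {w}; ~q -> p there: w:T. ✓
w: successors {x}; ~q -> p there: x:F. ✗
x: no successors, so <>(~q -> p) fails. ✗
Satisfying worlds: {t, u, v}.

3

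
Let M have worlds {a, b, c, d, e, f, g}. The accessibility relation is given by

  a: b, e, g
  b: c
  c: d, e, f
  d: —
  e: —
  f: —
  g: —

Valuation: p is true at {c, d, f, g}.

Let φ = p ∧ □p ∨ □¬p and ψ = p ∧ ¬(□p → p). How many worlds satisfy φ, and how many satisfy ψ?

4 and 0

For p ∧ □p ∨ □¬p:
a: p ∧ □p is F, □¬p is F. ✗
b: p ∧ □p is F, □¬p is F. ✗
c: p ∧ □p is F, □¬p is F. ✗
d: p ∧ □p is T, □¬p is T. ✓
e: p ∧ □p is F, □¬p is T. ✓
f: p ∧ □p is T, □¬p is T. ✓
g: p ∧ □p is T, □¬p is T. ✓
— 4 worlds.
For p ∧ ¬(□p → p):
a: p is F, ¬(□p → p) is F. ✗
b: p is F, ¬(□p → p) is T. ✗
c: p is T, ¬(□p → p) is F. ✗
d: p is T, ¬(□p → p) is F. ✗
e: p is F, ¬(□p → p) is T. ✗
f: p is T, ¬(□p → p) is F. ✗
g: p is T, ¬(□p → p) is F. ✗
— 0 worlds.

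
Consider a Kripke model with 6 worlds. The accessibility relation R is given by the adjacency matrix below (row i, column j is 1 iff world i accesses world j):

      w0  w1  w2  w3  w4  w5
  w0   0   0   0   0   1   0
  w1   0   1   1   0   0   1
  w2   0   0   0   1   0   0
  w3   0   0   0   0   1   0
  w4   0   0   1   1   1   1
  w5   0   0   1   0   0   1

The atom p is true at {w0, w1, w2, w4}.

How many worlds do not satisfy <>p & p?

w0: <>p is T, p is T. ✓
w1: <>p is T, p is T. ✓
w2: <>p is F, p is T. ✗
w3: <>p is T, p is F. ✗
w4: <>p is T, p is T. ✓
w5: <>p is T, p is F. ✗
Satisfying worlds: {w0, w1, w4}.
So <>p & p fails at the other 3 worlds.

3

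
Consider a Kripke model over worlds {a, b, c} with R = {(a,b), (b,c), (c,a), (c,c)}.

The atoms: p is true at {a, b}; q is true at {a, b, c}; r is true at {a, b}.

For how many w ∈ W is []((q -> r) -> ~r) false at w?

2

a: successors {b}; (q -> r) -> ~r there: b:F. ✗
b: successors {c}; (q -> r) -> ~r there: c:T. ✓
c: successors {a, c}; (q -> r) -> ~r there: a:F, c:T. ✗
Satisfying worlds: {b}.
So []((q -> r) -> ~r) fails at the other 2 worlds.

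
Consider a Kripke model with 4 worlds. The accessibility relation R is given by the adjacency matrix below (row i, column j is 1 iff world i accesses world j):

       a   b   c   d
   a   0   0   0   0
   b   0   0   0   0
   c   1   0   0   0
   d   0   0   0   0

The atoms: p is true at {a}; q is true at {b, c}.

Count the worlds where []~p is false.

1

a: no successors, so []~p holds vacuously. ✓
b: no successors, so []~p holds vacuously. ✓
c: successors {a}; ~p there: a:F. ✗
d: no successors, so []~p holds vacuously. ✓
Satisfying worlds: {a, b, d}.
So []~p fails at the other 1 world.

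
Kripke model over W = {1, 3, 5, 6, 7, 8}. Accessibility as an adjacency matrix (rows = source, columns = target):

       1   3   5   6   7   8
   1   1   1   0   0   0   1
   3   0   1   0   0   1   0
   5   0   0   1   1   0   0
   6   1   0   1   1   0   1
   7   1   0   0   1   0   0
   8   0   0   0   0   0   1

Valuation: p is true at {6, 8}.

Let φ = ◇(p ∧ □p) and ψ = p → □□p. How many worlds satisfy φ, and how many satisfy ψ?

3 and 5

For ◇(p ∧ □p):
1: successors {1, 3, 8}; p ∧ □p there: 1:F, 3:F, 8:T. ✓
3: successors {3, 7}; p ∧ □p there: 3:F, 7:F. ✗
5: successors {5, 6}; p ∧ □p there: 5:F, 6:F. ✗
6: successors {1, 5, 6, 8}; p ∧ □p there: 1:F, 5:F, 6:F, 8:T. ✓
7: successors {1, 6}; p ∧ □p there: 1:F, 6:F. ✗
8: successors {8}; p ∧ □p there: 8:T. ✓
— 3 worlds.
For p → □□p:
1: p is F, □□p is F. ✓
3: p is F, □□p is F. ✓
5: p is F, □□p is F. ✓
6: p is T, □□p is F. ✗
7: p is F, □□p is F. ✓
8: p is T, □□p is T. ✓
— 5 worlds.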